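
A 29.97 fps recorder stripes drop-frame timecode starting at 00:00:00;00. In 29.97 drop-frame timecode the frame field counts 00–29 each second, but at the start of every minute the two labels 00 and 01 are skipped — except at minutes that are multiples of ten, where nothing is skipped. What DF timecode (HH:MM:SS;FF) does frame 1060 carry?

Each 10-minute DF block holds 10 × 60 × 30 − 9 × 2 = 17982 frames. 1060 ÷ 17982 → 0 full blocks, remainder 1060.
Within the partial block the first minute is 1800 frames and each further minute 1798, so 0 further minute boundaries passed. Total skipped labels = 18 × 0 + 2 × 0 = 0.
Non-drop label index = 1060 + 0 = 1060; at 30 labels/s that is 00:00:35:10, i.e. DF 00:00:35;10.

00:00:35;10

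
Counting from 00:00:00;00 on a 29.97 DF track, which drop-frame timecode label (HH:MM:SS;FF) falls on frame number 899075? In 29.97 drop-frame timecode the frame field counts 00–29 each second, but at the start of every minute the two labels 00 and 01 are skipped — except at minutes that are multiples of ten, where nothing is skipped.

Ten DF minutes hold 17982 frames, so frame 899075 lies in block 49 (frames 881118–899099) with 17957 frames into that block.
The block's first minute is 1800 frames and the rest 1798 each; 17957 frames reaches minute 9, so 49 × 18 + 9 × 2 = 900 labels have been skipped so far.
Adding those back, label number 899075 + 900 = 899975 at 30 labels/s is 29999 s + 5 f = 8 h 19 min 59 s frame 5, i.e. 08:19:59;05.

08:19:59;05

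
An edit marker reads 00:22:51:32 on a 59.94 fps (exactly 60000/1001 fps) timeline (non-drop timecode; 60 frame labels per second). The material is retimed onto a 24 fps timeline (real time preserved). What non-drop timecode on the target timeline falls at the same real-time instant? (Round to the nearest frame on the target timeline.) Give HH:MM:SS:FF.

00:22:52:22

Source frame index: (0×3600 + 22×60 + 51) × 60 + 32 = 82292.
Real time: 82292 / (60000/1001) = 20593573/15000 s.
Target frame: (20593573/15000) × (24) = 20593573/625 ≈ 32949.717 → 32950.
At 24 labels/s: frame 32950 → 00:22:52:22.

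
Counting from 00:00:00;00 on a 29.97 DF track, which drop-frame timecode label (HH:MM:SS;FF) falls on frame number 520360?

Ten DF minutes hold 17982 frames, so frame 520360 lies in block 28 (frames 503496–521477) with 16864 frames into that block.
The block's first minute is 1800 frames and the rest 1798 each; 16864 frames reaches minute 9, so 28 × 18 + 9 × 2 = 522 labels have been skipped so far.
Adding those back, label number 520360 + 522 = 520882 at 30 labels/s is 17362 s + 22 f = 4 h 49 min 22 s frame 22, i.e. 04:49:22;22.

04:49:22;22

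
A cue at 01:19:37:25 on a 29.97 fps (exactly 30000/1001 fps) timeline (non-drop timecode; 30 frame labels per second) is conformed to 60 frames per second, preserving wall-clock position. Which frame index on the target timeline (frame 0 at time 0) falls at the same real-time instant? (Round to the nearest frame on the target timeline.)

frame 286957

Source frame index: (1×3600 + 19×60 + 37) × 30 + 25 = 143335.
Real time: 143335 / (30000/1001) = 28695667/6000 s.
Target frame: (28695667/6000) × (60) = 28695667/100 ≈ 286956.670 → 286957.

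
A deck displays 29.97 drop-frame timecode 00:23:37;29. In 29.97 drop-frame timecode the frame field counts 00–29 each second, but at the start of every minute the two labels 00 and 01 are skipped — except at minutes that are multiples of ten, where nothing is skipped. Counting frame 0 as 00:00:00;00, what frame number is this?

42497

Complete 10-minute blocks: 2, each 17982 frames → 35964.
Remaining 3 whole minutes in the current block: 1800 + 2 × 1798 = 5396 frames.
Within the current minute: 37 × 30 + 29 − 2 = 1137 (labels ;00/;01 skipped at this minute). Total = 35964 + 5396 + 1137 = 42497.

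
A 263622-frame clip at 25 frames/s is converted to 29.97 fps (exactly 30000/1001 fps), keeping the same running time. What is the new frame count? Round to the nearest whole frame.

Frames at target rate = 263622 × (30000/1001) / (25) = 316346400/1001 ≈ 316030.370.
Nearest whole frame: 316030.

316030 frames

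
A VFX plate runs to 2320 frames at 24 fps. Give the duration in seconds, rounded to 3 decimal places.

96.667 seconds

Running time = 2320 × 1/24 = 290/3 s ≈ 96.667 s.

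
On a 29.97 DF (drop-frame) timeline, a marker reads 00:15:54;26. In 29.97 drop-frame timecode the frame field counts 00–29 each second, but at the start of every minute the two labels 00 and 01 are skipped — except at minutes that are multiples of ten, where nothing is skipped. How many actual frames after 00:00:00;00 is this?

28618

As if non-drop at 30 labels/s: (0 × 3600 + 15 × 60 + 54) × 30 + 26 = 28646.
Minute boundaries passed: 15; those not divisible by 10: 15 − 1 = 14; dropped labels = 2 × 14 = 28.
Actual frame index = 28646 − 28 = 28618.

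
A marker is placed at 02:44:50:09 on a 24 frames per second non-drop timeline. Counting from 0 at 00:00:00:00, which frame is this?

Total seconds to the label: (2 × 3600 + 44 × 60 + 50) = 9890.
Frame index = 9890 × 24 + 9 = 237369.

frame 237369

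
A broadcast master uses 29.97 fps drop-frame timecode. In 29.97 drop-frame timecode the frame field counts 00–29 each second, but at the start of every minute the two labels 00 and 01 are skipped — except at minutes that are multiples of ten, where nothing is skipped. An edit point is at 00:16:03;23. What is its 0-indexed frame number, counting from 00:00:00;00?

28883

Complete 10-minute blocks: 1, each 17982 frames → 17982.
Remaining 6 whole minutes in the current block: 1800 + 5 × 1798 = 10790 frames.
Within the current minute: 3 × 30 + 23 − 2 = 111 (labels ;00/;01 skipped at this minute). Total = 17982 + 10790 + 111 = 28883.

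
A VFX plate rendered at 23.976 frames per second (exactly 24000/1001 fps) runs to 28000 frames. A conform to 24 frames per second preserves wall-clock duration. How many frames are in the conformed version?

28028 frames

Target frames = source frames × (target rate / source rate) = 28000 × (24)/(24000/1001) = 28000 × 1001/1000 = 28028.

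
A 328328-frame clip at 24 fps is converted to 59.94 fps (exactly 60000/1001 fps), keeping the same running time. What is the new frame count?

820000 frames

Target frames = source frames × (target rate / source rate) = 328328 × (60000/1001)/(24) = 328328 × 2500/1001 = 820000.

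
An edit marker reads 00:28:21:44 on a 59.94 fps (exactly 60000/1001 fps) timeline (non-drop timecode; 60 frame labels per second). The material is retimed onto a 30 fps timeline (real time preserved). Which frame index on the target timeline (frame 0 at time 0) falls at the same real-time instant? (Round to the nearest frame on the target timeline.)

Source frame index: (0×3600 + 28×60 + 21) × 60 + 44 = 102104.
Real time: 102104 / (60000/1001) = 12775763/7500 s.
Target frame: (12775763/7500) × (30) = 12775763/250 ≈ 51103.052 → 51103.

frame 51103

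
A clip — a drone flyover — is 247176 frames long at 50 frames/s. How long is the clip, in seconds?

Running time = 247176 / (50) = 4943.52 s.

4943.52 seconds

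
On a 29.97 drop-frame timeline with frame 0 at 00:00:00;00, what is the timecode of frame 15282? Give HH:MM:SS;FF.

00:08:29;28

Each 10-minute DF block holds 10 × 60 × 30 − 9 × 2 = 17982 frames. 15282 ÷ 17982 → 0 full blocks, remainder 15282.
Within the partial block the first minute is 1800 frames and each further minute 1798, so 8 further minute boundaries passed. Total skipped labels = 18 × 0 + 2 × 8 = 16.
Non-drop label index = 15282 + 16 = 15298; at 30 labels/s that is 00:08:29:28, i.e. DF 00:08:29;28.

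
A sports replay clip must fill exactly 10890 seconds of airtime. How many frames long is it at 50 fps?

544500 frames

Frames = 10890 × 50 = 544500.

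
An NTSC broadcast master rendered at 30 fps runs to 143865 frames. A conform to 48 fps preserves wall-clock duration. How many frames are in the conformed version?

230184 frames

Target frames = source frames × (target rate / source rate) = 143865 × (48)/(30) = 143865 × 8/5 = 230184.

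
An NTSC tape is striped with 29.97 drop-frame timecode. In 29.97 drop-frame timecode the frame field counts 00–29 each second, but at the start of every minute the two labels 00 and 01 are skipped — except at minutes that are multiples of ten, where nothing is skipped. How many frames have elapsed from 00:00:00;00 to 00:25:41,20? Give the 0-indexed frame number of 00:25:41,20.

Complete 10-minute blocks: 2, each 17982 frames → 35964.
Remaining 5 whole minutes in the current block: 1800 + 4 × 1798 = 8992 frames.
Within the current minute: 41 × 30 + 20 − 2 = 1248 (labels ;00/;01 skipped at this minute). Total = 35964 + 8992 + 1248 = 46204.

46204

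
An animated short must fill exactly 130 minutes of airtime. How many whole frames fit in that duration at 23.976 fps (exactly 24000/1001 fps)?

130 min = 7800 s.
Frames = 7800 × 24000/1001 = 14400000/77 ≈ 187012.9870.
Complete frames: 187012.

187012 frames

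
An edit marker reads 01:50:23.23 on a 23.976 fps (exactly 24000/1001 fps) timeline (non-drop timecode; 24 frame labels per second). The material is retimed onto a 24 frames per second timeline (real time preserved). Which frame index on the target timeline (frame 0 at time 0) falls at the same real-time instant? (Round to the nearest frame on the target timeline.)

frame 159134

Source frame index: (1×3600 + 50×60 + 23) × 24 + 23 = 158975.
Real time: 158975 / (24000/1001) = 6365359/960 s.
Target frame: (6365359/960) × (24) = 6365359/40 ≈ 159133.975 → 159134.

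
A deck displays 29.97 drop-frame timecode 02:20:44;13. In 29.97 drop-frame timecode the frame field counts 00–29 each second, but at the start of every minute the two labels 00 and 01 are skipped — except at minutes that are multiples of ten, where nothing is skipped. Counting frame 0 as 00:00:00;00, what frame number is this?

253081

Complete 10-minute blocks: 14, each 17982 frames → 251748.
Remaining 0 whole minutes in the current block: 0 frames.
Within the current minute: 44 × 30 + 13 = 1333. Total = 251748 + 0 + 1333 = 253081.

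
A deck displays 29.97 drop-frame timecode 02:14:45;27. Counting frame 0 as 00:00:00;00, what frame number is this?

242335

Complete 10-minute blocks: 13, each 17982 frames → 233766.
Remaining 4 whole minutes in the current block: 1800 + 3 × 1798 = 7194 frames.
Within the current minute: 45 × 30 + 27 − 2 = 1375 (labels ;00/;01 skipped at this minute). Total = 233766 + 7194 + 1375 = 242335.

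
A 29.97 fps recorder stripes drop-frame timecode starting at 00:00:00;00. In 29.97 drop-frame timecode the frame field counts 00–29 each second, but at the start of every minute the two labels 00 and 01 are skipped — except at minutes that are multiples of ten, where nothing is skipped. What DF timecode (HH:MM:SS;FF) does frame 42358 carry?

00:23:33;10

Ten DF minutes hold 17982 frames, so frame 42358 lies in block 2 (frames 35964–53945) with 6394 frames into that block.
The block's first minute is 1800 frames and the rest 1798 each; 6394 frames reaches minute 3, so 2 × 18 + 3 × 2 = 42 labels have been skipped so far.
Adding those back, label number 42358 + 42 = 42400 at 30 labels/s is 1413 s + 10 f = 0 h 23 min 33 s frame 10, i.e. 00:23:33;10.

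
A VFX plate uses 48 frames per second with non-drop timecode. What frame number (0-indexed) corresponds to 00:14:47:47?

frame 42623

Total seconds to the label: (0 × 3600 + 14 × 60 + 47) = 887.
Frame index = 887 × 48 + 47 = 42623.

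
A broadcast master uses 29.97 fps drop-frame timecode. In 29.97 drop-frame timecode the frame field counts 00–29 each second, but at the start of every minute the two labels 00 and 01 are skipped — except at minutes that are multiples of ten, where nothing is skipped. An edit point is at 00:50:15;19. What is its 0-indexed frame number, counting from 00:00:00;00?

90379

Complete 10-minute blocks: 5, each 17982 frames → 89910.
Remaining 0 whole minutes in the current block: 0 frames.
Within the current minute: 15 × 30 + 19 = 469. Total = 89910 + 0 + 469 = 90379.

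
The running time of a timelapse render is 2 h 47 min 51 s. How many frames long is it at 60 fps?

2 h 47 min 51 s = 10071 s.
Frames = 10071 × 60 = 604260.

604260 frames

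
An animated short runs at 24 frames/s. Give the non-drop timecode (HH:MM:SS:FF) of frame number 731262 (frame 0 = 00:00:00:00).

08:27:49:06

731262 ÷ 24 = 30469 full seconds, remainder 6 frames.
30469 s = 8 h 27 min 49 s.
Timecode: 08:27:49:06.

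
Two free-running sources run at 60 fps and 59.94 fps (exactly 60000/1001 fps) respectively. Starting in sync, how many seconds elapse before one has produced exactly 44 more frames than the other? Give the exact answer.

11011/15 seconds

The gap grows by |60000/1001 − 60| = 60/1001 frames per second.
Time for a 44-frame gap: 44 ÷ (60/1001) = 11011/15 s.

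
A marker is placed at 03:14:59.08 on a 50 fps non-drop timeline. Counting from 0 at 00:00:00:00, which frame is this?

Total seconds to the label: (3 × 3600 + 14 × 60 + 59) = 11699.
Frame index = 11699 × 50 + 8 = 584958.

584958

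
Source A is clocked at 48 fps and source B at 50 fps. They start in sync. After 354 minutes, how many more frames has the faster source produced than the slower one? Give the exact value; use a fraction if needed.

42480 frames

354 min = 21240 s.
A emits 48 × 21240 = 1019520 frames; B emits 50 × 21240 = 1062000.
Difference = 42480 frames; B is ahead of A.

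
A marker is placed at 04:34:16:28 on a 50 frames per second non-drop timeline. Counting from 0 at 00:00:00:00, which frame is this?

822828

Total seconds to the label: (4 × 3600 + 34 × 60 + 16) = 16456.
Frame index = 16456 × 50 + 28 = 822828.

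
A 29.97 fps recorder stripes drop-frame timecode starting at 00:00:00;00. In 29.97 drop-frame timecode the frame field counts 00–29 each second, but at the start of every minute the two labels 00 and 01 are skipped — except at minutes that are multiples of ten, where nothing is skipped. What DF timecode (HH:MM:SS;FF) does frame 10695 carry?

Each 10-minute DF block holds 10 × 60 × 30 − 9 × 2 = 17982 frames. 10695 ÷ 17982 → 0 full blocks, remainder 10695.
Within the partial block the first minute is 1800 frames and each further minute 1798, so 5 further minute boundaries passed. Total skipped labels = 18 × 0 + 2 × 5 = 10.
Non-drop label index = 10695 + 10 = 10705; at 30 labels/s that is 00:05:56:25, i.e. DF 00:05:56;25.

00:05:56;25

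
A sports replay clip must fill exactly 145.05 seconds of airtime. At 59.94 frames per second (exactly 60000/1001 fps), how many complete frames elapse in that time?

Frames = 145.05 × 60000/1001 = 8703000/1001 ≈ 8694.3057.
Complete frames: 8694.

8694 frames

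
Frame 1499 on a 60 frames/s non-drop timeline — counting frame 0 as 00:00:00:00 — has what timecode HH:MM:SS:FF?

1499 ÷ 60 = 24 full seconds, remainder 59 frames.
24 s = 0 h 0 min 24 s.
Timecode: 00:00:24:59.

00:00:24:59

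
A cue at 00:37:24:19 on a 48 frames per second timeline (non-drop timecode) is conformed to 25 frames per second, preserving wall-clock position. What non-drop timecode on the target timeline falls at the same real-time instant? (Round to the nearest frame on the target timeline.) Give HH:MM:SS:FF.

00:37:24:10

Source frame index: (0×3600 + 37×60 + 24) × 48 + 19 = 107731.
Real time: 107731 / (48) = 107731/48 s.
Target frame: (107731/48) × (25) = 2693275/48 ≈ 56109.896 → 56110.
At 25 labels/s: frame 56110 → 00:37:24:10.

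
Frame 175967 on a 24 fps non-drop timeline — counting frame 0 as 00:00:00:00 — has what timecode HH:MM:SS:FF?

02:02:11:23

175967 ÷ 24 = 7331 full seconds, remainder 23 frames.
7331 s = 2 h 2 min 11 s.
Timecode: 02:02:11:23.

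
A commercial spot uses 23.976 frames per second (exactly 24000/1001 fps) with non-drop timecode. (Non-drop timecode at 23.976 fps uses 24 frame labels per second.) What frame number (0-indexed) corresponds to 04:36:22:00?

Total seconds to the label: (4 × 3600 + 36 × 60 + 22) = 16582.
Frame index = 16582 × 24 + 0 = 397968.

397968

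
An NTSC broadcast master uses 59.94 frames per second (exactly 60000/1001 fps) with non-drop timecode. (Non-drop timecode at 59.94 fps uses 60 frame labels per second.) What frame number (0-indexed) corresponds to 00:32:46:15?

117975

Total seconds to the label: (0 × 3600 + 32 × 60 + 46) = 1966.
Frame index = 1966 × 60 + 15 = 117975.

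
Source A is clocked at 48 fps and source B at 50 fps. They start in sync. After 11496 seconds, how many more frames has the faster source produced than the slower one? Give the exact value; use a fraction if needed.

A emits 48 × 11496 = 551808 frames; B emits 50 × 11496 = 574800.
Difference = 22992 frames; B is ahead of A.

22992 frames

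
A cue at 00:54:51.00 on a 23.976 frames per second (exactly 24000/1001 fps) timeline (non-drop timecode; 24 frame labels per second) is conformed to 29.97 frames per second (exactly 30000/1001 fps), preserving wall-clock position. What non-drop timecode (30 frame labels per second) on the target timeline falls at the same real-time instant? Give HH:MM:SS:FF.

Source frame index: (0×3600 + 54×60 + 51) × 24 + 0 = 78984.
Real time: 78984 / (24000/1001) = 3294291/1000 s.
Target frame: (3294291/1000) × (30000/1001) = 98730.
At 30 labels/s: frame 98730 → 00:54:51:00.

00:54:51:00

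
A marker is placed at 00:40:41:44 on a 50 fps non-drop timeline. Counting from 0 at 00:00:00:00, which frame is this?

Total seconds to the label: (0 × 3600 + 40 × 60 + 41) = 2441.
Frame index = 2441 × 50 + 44 = 122094.

frame 122094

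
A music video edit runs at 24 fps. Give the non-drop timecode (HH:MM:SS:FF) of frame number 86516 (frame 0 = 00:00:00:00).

86516 ÷ 24 = 3604 full seconds, remainder 20 frames.
3604 s = 1 h 0 min 4 s.
Timecode: 01:00:04:20.

01:00:04:20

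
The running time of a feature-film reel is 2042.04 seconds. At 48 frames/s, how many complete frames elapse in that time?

Frames = 2042.04 × 48 = 2450448/25 ≈ 98017.9200.
Complete frames: 98017.

98017 frames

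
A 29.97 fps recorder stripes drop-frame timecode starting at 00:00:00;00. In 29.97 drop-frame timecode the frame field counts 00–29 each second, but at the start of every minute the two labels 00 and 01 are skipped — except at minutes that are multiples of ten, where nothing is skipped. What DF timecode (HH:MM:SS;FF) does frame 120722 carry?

01:07:08;04

Ten DF minutes hold 17982 frames, so frame 120722 lies in block 6 (frames 107892–125873) with 12830 frames into that block.
The block's first minute is 1800 frames and the rest 1798 each; 12830 frames reaches minute 7, so 6 × 18 + 7 × 2 = 122 labels have been skipped so far.
Adding those back, label number 120722 + 122 = 120844 at 30 labels/s is 4028 s + 4 f = 1 h 7 min 8 s frame 4, i.e. 01:07:08;04.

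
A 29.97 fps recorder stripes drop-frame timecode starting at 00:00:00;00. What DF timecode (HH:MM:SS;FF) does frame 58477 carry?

Each 10-minute DF block holds 10 × 60 × 30 − 9 × 2 = 17982 frames. 58477 ÷ 17982 → 3 full blocks, remainder 4531.
Within the partial block the first minute is 1800 frames and each further minute 1798, so 2 further minute boundaries passed. Total skipped labels = 18 × 3 + 2 × 2 = 58.
Non-drop label index = 58477 + 58 = 58535; at 30 labels/s that is 00:32:31:05, i.e. DF 00:32:31;05.

00:32:31;05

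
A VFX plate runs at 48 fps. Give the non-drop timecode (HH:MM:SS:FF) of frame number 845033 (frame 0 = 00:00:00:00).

04:53:24:41

845033 ÷ 48 = 17604 full seconds, remainder 41 frames.
17604 s = 4 h 53 min 24 s.
Timecode: 04:53:24:41.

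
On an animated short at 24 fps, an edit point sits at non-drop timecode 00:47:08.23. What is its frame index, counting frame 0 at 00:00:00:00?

Total seconds to the label: (0 × 3600 + 47 × 60 + 8) = 2828.
Frame index = 2828 × 24 + 23 = 67895.

frame 67895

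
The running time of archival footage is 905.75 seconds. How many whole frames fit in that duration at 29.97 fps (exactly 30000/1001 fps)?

27145 frames

Frames = 905.75 × 30000/1001 = 27172500/1001 ≈ 27145.3546.
Complete frames: 27145.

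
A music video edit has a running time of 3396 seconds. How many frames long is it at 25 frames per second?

84900 frames

Frames = 3396 × 25 = 84900.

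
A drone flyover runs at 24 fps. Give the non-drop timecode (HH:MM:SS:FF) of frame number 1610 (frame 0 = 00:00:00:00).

1610 ÷ 24 = 67 full seconds, remainder 2 frames.
67 s = 0 h 1 min 7 s.
Timecode: 00:01:07:02.

00:01:07:02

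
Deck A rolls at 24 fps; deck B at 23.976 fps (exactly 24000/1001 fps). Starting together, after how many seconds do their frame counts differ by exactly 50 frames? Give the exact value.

25025/12 seconds

The gap grows by |24000/1001 − 24| = 24/1001 frames per second.
Time for a 50-frame gap: 50 ÷ (24/1001) = 25025/12 s.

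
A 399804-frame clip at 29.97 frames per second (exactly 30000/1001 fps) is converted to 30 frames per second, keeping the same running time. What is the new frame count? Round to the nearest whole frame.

400204 frames

Frames at target rate = 399804 × (30) / (30000/1001) = 100050951/250 ≈ 400203.804.
Nearest whole frame: 400204.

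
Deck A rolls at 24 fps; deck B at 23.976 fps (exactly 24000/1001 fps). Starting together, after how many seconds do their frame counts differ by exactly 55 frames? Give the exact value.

The gap grows by |24000/1001 − 24| = 24/1001 frames per second.
Time for a 55-frame gap: 55 ÷ (24/1001) = 55055/24 s.

55055/24 seconds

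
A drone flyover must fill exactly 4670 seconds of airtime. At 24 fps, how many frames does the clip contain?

112080 frames

Frames = 4670 × 24 = 112080.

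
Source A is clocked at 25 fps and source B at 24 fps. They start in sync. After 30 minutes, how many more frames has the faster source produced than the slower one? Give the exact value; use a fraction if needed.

1800 frames

30 min = 1800 s.
A emits 25 × 1800 = 45000 frames; B emits 24 × 1800 = 43200.
Difference = 1800 frames; B is behind A.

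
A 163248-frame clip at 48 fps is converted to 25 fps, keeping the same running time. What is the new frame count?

85025 frames

Target frames = source frames × (target rate / source rate) = 163248 × (25)/(48) = 163248 × 25/48 = 85025.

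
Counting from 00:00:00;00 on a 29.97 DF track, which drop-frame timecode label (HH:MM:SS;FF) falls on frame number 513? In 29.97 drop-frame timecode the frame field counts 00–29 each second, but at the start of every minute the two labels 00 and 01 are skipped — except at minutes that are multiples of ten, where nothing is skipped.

Ten DF minutes hold 17982 frames, so frame 513 lies in block 0 (frames 0–17981) with 513 frames into that block.
The block's first minute is 1800 frames and the rest 1798 each; 513 frames reaches minute 0, so 0 × 18 + 0 × 2 = 0 labels have been skipped so far.
Adding those back, label number 513 + 0 = 513 at 30 labels/s is 17 s + 3 f = 0 h 0 min 17 s frame 3, i.e. 00:00:17;03.

00:00:17;03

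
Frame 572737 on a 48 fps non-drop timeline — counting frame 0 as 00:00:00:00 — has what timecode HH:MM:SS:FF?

572737 ÷ 48 = 11932 full seconds, remainder 1 frame.
11932 s = 3 h 18 min 52 s.
Timecode: 03:18:52:01.

03:18:52:01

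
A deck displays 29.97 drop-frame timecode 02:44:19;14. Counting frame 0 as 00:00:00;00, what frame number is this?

295488

Complete 10-minute blocks: 16, each 17982 frames → 287712.
Remaining 4 whole minutes in the current block: 1800 + 3 × 1798 = 7194 frames.
Within the current minute: 19 × 30 + 14 − 2 = 582 (labels ;00/;01 skipped at this minute). Total = 287712 + 7194 + 582 = 295488.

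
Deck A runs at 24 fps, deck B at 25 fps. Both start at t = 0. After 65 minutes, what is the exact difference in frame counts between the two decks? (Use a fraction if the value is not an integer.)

3900 frames

65 min = 3900 s.
A emits 24 × 3900 = 93600 frames; B emits 25 × 3900 = 97500.
Difference = 3900 frames; B is ahead of A.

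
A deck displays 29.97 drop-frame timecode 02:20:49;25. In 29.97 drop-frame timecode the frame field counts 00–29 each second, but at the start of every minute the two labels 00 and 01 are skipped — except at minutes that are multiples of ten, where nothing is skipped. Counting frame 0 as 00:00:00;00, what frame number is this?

Complete 10-minute blocks: 14, each 17982 frames → 251748.
Remaining 0 whole minutes in the current block: 0 frames.
Within the current minute: 49 × 30 + 25 = 1495. Total = 251748 + 0 + 1495 = 253243.

253243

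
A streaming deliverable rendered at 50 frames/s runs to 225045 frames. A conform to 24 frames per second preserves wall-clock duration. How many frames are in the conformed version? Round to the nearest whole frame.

Frames at target rate = 225045 × (24) / (50) = 540108/5 ≈ 108021.600.
Nearest whole frame: 108022.

108022 frames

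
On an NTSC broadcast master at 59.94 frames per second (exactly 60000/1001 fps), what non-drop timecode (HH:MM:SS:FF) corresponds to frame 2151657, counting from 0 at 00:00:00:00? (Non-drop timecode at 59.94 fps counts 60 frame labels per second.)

2151657 ÷ 60 = 35860 full seconds, remainder 57 frames.
35860 s = 9 h 57 min 40 s.
Timecode: 09:57:40:57.

09:57:40:57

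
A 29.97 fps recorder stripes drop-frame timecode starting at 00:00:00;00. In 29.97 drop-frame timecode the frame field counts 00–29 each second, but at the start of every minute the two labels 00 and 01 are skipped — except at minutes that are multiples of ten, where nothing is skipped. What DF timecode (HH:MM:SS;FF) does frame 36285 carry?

Ten DF minutes hold 17982 frames, so frame 36285 lies in block 2 (frames 35964–53945) with 321 frames into that block.
The block's first minute is 1800 frames and the rest 1798 each; 321 frames reaches minute 0, so 2 × 18 + 0 × 2 = 36 labels have been skipped so far.
Adding those back, label number 36285 + 36 = 36321 at 30 labels/s is 1210 s + 21 f = 0 h 20 min 10 s frame 21, i.e. 00:20:10;21.

00:20:10;21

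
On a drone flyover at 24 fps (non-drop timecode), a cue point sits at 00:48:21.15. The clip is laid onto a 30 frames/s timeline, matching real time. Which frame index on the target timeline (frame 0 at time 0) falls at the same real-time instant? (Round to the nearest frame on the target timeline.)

Source frame index: (0×3600 + 48×60 + 21) × 24 + 15 = 69639.
Real time: 69639 / (24) = 23213/8 s.
Target frame: (23213/8) × (30) = 348195/4 ≈ 87048.750 → 87049.

frame 87049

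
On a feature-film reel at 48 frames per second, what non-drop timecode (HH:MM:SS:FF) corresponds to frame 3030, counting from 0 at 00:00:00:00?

00:01:03:06

3030 ÷ 48 = 63 full seconds, remainder 6 frames.
63 s = 0 h 1 min 3 s.
Timecode: 00:01:03:06.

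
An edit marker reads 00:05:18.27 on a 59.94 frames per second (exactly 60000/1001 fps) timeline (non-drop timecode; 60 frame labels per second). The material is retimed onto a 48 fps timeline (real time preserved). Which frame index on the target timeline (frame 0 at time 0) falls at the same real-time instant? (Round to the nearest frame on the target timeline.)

Source frame index: (0×3600 + 5×60 + 18) × 60 + 27 = 19107.
Real time: 19107 / (60000/1001) = 6375369/20000 s.
Target frame: (6375369/20000) × (48) = 19126107/1250 ≈ 15300.886 → 15301.

frame 15301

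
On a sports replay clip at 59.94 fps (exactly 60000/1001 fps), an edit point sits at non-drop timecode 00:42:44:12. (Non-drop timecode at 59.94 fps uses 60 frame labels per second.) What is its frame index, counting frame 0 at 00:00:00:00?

153852

Total seconds to the label: (0 × 3600 + 42 × 60 + 44) = 2564.
Frame index = 2564 × 60 + 12 = 153852.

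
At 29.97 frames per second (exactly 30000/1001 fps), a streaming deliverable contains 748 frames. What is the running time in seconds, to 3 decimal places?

Running time = 748 × 1001/30000 = 187187/7500 s ≈ 24.958 s.

24.958 seconds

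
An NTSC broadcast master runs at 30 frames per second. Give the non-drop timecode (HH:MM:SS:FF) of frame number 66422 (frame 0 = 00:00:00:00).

00:36:54:02

66422 ÷ 30 = 2214 full seconds, remainder 2 frames.
2214 s = 0 h 36 min 54 s.
Timecode: 00:36:54:02.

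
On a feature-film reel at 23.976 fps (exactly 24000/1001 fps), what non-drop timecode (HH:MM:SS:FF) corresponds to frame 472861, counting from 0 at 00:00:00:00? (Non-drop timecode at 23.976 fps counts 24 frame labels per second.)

472861 ÷ 24 = 19702 full seconds, remainder 13 frames.
19702 s = 5 h 28 min 22 s.
Timecode: 05:28:22:13.

05:28:22:13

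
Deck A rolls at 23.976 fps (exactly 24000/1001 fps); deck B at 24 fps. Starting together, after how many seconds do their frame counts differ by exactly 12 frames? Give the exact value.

The gap grows by |24 − 24000/1001| = 24/1001 frames per second.
Time for a 12-frame gap: 12 ÷ (24/1001) = 500.5 s.

500.5 seconds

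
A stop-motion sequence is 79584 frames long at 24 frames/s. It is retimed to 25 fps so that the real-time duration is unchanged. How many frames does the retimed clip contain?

Target frames = source frames × (target rate / source rate) = 79584 × (25)/(24) = 79584 × 25/24 = 82900.

82900 frames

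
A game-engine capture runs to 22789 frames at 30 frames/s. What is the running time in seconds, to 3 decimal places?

759.633 seconds

Running time = 22789 × 1/30 = 22789/30 s ≈ 759.633 s.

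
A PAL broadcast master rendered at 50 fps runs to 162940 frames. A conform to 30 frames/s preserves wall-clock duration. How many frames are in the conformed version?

Target frames = source frames × (target rate / source rate) = 162940 × (30)/(50) = 162940 × 3/5 = 97764.

97764 frames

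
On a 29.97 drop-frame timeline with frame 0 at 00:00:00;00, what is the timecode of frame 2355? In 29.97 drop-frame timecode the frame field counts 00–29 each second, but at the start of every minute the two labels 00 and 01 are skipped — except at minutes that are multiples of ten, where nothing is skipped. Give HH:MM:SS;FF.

Ten DF minutes hold 17982 frames, so frame 2355 lies in block 0 (frames 0–17981) with 2355 frames into that block.
The block's first minute is 1800 frames and the rest 1798 each; 2355 frames reaches minute 1, so 0 × 18 + 1 × 2 = 2 labels have been skipped so far.
Adding those back, label number 2355 + 2 = 2357 at 30 labels/s is 78 s + 17 f = 0 h 1 min 18 s frame 17, i.e. 00:01:18;17.

00:01:18;17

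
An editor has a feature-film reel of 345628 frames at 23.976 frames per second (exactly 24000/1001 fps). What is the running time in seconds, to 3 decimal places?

14415.568 seconds

Running time = 345628 × 1001/24000 = 86493407/6000 s ≈ 14415.568 s.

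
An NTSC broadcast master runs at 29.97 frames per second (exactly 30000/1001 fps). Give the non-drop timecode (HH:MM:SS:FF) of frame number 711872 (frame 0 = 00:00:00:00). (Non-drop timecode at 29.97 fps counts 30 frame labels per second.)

06:35:29:02

711872 ÷ 30 = 23729 full seconds, remainder 2 frames.
23729 s = 6 h 35 min 29 s.
Timecode: 06:35:29:02.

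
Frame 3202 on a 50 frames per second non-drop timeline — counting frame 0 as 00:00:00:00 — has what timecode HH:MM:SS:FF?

00:01:04:02

3202 ÷ 50 = 64 full seconds, remainder 2 frames.
64 s = 0 h 1 min 4 s.
Timecode: 00:01:04:02.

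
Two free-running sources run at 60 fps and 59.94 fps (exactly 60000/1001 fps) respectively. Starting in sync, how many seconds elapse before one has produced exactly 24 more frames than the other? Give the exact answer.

The gap grows by |60000/1001 − 60| = 60/1001 frames per second.
Time for a 24-frame gap: 24 ÷ (60/1001) = 400.4 s.

400.4 seconds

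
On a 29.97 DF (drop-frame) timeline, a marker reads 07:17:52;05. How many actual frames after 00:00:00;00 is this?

787377

As if non-drop at 30 labels/s: (7 × 3600 + 17 × 60 + 52) × 30 + 5 = 788165.
Minute boundaries passed: 437; those not divisible by 10: 437 − 43 = 394; dropped labels = 2 × 394 = 788.
Actual frame index = 788165 − 788 = 787377.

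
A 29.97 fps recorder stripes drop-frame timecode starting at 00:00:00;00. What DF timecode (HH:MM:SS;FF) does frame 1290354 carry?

11:57:34;26

Each 10-minute DF block holds 10 × 60 × 30 − 9 × 2 = 17982 frames. 1290354 ÷ 17982 → 71 full blocks, remainder 13632.
Within the partial block the first minute is 1800 frames and each further minute 1798, so 7 further minute boundaries passed. Total skipped labels = 18 × 71 + 2 × 7 = 1292.
Non-drop label index = 1290354 + 1292 = 1291646; at 30 labels/s that is 11:57:34:26, i.e. DF 11:57:34;26.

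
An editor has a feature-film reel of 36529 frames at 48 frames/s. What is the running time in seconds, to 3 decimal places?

761.021 seconds

Running time = 36529 × 1/48 = 36529/48 s ≈ 761.021 s.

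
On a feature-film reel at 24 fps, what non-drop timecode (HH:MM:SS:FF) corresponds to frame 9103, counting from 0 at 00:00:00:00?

9103 ÷ 24 = 379 full seconds, remainder 7 frames.
379 s = 0 h 6 min 19 s.
Timecode: 00:06:19:07.

00:06:19:07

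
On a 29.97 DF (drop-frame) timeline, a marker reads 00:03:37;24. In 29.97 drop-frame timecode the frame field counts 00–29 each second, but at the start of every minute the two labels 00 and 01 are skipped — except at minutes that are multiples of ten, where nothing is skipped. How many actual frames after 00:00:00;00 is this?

6528

As if non-drop at 30 labels/s: (0 × 3600 + 3 × 60 + 37) × 30 + 24 = 6534.
Minute boundaries passed: 3; those not divisible by 10: 3 − 0 = 3; dropped labels = 2 × 3 = 6.
Actual frame index = 6534 − 6 = 6528.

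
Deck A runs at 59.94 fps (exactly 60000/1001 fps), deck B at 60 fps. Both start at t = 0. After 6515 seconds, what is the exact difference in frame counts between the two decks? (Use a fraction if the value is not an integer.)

390900/1001 frames

A emits 60000/1001 × 6515 = 390900000/1001 frames; B emits 60 × 6515 = 390900.
Difference = 390900/1001 frames (≈ 390.5095); B is ahead of A.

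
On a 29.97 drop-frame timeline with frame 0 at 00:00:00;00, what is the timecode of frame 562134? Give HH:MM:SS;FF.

Ten DF minutes hold 17982 frames, so frame 562134 lies in block 31 (frames 557442–575423) with 4692 frames into that block.
The block's first minute is 1800 frames and the rest 1798 each; 4692 frames reaches minute 2, so 31 × 18 + 2 × 2 = 562 labels have been skipped so far.
Adding those back, label number 562134 + 562 = 562696 at 30 labels/s is 18756 s + 16 f = 5 h 12 min 36 s frame 16, i.e. 05:12:36;16.

05:12:36;16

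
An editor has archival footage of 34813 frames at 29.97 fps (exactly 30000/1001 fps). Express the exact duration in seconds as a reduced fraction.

34847813/30000 seconds

Running time = 34813 ÷ (30000/1001) = 34813 × 1001/30000 = 34847813/30000 s.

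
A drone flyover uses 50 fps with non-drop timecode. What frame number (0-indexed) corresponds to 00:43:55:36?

131786

Total seconds to the label: (0 × 3600 + 43 × 60 + 55) = 2635.
Frame index = 2635 × 50 + 36 = 131786.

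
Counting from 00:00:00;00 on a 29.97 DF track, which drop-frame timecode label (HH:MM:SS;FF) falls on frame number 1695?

00:00:56;15

Ten DF minutes hold 17982 frames, so frame 1695 lies in block 0 (frames 0–17981) with 1695 frames into that block.
The block's first minute is 1800 frames and the rest 1798 each; 1695 frames reaches minute 0, so 0 × 18 + 0 × 2 = 0 labels have been skipped so far.
Adding those back, label number 1695 + 0 = 1695 at 30 labels/s is 56 s + 15 f = 0 h 0 min 56 s frame 15, i.e. 00:00:56;15.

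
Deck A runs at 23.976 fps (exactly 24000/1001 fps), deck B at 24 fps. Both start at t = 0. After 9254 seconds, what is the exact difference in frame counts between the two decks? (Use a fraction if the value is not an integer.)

A emits 24000/1001 × 9254 = 31728000/143 frames; B emits 24 × 9254 = 222096.
Difference = 31728/143 frames (≈ 221.8741); B is ahead of A.

31728/143 frames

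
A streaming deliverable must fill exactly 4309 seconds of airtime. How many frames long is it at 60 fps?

Frames = 4309 × 60 = 258540.

258540 frames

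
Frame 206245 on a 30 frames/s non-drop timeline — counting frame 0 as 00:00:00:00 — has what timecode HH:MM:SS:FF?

01:54:34:25

206245 ÷ 30 = 6874 full seconds, remainder 25 frames.
6874 s = 1 h 54 min 34 s.
Timecode: 01:54:34:25.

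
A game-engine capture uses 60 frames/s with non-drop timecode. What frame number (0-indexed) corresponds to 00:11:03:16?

frame 39796

Total seconds to the label: (0 × 3600 + 11 × 60 + 3) = 663.
Frame index = 663 × 60 + 16 = 39796.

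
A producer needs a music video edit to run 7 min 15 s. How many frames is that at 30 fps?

7 min 15 s = 435 s.
Frames = 435 × 30 = 13050.

13050 frames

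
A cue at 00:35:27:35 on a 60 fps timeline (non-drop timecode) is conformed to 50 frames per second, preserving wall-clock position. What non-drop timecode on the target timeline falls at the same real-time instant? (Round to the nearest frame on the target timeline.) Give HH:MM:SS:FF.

00:35:27:29

Source frame index: (0×3600 + 35×60 + 27) × 60 + 35 = 127655.
Real time: 127655 / (60) = 25531/12 s.
Target frame: (25531/12) × (50) = 638275/6 ≈ 106379.167 → 106379.
At 50 labels/s: frame 106379 → 00:35:27:29.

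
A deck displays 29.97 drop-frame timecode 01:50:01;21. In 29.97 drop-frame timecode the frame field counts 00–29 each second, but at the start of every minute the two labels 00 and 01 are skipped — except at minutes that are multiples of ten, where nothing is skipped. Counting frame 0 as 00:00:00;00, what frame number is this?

197853

As if non-drop at 30 labels/s: (1 × 3600 + 50 × 60 + 1) × 30 + 21 = 198051.
Minute boundaries passed: 110; those not divisible by 10: 110 − 11 = 99; dropped labels = 2 × 99 = 198.
Actual frame index = 198051 − 198 = 197853.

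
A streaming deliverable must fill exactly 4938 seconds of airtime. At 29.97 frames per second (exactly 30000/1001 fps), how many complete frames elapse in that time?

Frames = 4938 × 30000/1001 = 148140000/1001 ≈ 147992.0080.
Complete frames: 147992.

147992 frames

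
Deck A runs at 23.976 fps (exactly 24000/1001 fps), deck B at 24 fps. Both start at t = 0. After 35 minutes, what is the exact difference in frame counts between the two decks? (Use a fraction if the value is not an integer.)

35 min = 2100 s.
A emits 24000/1001 × 2100 = 7200000/143 frames; B emits 24 × 2100 = 50400.
Difference = 7200/143 frames (≈ 50.3497); B is ahead of A.

7200/143 frames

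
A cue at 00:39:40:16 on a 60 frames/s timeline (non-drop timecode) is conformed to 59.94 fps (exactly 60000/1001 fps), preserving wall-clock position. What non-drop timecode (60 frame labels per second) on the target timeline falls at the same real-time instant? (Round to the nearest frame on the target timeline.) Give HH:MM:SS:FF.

Source frame index: (0×3600 + 39×60 + 40) × 60 + 16 = 142816.
Real time: 142816 / (60) = 35704/15 s.
Target frame: (35704/15) × (60000/1001) = 142816000/1001 ≈ 142673.327 → 142673.
At 60 labels/s: frame 142673 → 00:39:37:53.

00:39:37:53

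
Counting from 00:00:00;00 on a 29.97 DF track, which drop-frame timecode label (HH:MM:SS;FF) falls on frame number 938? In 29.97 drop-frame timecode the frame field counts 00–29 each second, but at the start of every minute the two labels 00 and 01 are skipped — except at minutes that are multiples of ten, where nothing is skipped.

00:00:31;08

Ten DF minutes hold 17982 frames, so frame 938 lies in block 0 (frames 0–17981) with 938 frames into that block.
The block's first minute is 1800 frames and the rest 1798 each; 938 frames reaches minute 0, so 0 × 18 + 0 × 2 = 0 labels have been skipped so far.
Adding those back, label number 938 + 0 = 938 at 30 labels/s is 31 s + 8 f = 0 h 0 min 31 s frame 8, i.e. 00:00:31;08.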